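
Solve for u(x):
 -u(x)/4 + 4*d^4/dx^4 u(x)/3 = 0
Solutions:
 u(x) = C1*exp(-3^(1/4)*x/2) + C2*exp(3^(1/4)*x/2) + C3*sin(3^(1/4)*x/2) + C4*cos(3^(1/4)*x/2)


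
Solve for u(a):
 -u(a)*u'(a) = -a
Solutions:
 u(a) = -sqrt(C1 + a^2)
 u(a) = sqrt(C1 + a^2)


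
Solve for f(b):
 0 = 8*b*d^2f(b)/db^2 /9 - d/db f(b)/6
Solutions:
 f(b) = C1 + C2*b^(19/16)


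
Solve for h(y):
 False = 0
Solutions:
 h(y) = C1 + 3*y*asin(4*y)/4 + zoo*y + 3*sqrt(1 - 16*y^2)/16


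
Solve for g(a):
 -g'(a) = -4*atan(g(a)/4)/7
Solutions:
 Integral(1/atan(_y/4), (_y, g(a))) = C1 + 4*a/7


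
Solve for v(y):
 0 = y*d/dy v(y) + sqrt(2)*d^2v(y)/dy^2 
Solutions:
 v(y) = C1 + C2*erf(2^(1/4)*y/2)


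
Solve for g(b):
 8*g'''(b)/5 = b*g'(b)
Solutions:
 g(b) = C1 + Integral(C2*airyai(5^(1/3)*b/2) + C3*airybi(5^(1/3)*b/2), b)


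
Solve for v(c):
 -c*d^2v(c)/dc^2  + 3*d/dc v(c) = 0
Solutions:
 v(c) = C1 + C2*c^4


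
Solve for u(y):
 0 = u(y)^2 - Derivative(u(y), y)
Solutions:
 u(y) = -1/(C1 + y)


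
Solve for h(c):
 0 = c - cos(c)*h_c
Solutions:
 h(c) = C1 + Integral(c/cos(c), c)


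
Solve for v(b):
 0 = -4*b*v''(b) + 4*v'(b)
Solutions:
 v(b) = C1 + C2*b^2


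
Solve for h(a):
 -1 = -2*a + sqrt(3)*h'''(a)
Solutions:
 h(a) = C1 + C2*a + C3*a^2 + sqrt(3)*a^4/36 - sqrt(3)*a^3/18


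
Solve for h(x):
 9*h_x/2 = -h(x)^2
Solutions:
 h(x) = 9/(C1 + 2*x)


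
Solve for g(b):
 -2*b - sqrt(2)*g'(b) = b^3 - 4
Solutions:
 g(b) = C1 - sqrt(2)*b^4/8 - sqrt(2)*b^2/2 + 2*sqrt(2)*b


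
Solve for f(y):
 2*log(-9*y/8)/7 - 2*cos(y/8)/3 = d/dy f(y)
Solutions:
 f(y) = C1 + 2*y*log(-y)/7 - 6*y*log(2)/7 - 2*y/7 + 4*y*log(3)/7 - 16*sin(y/8)/3


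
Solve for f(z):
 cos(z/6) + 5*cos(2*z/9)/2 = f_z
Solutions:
 f(z) = C1 + 6*sin(z/6) + 45*sin(2*z/9)/4


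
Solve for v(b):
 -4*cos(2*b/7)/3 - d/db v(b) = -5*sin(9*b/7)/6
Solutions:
 v(b) = C1 - 14*sin(2*b/7)/3 - 35*cos(9*b/7)/54


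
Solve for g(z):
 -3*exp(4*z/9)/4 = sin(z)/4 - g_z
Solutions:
 g(z) = C1 + 27*exp(4*z/9)/16 - cos(z)/4


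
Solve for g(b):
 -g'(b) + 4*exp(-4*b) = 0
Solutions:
 g(b) = C1 - exp(-4*b)


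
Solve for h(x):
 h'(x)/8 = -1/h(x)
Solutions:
 h(x) = -sqrt(C1 - 16*x)
 h(x) = sqrt(C1 - 16*x)


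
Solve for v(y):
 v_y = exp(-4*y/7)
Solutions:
 v(y) = C1 - 7*exp(-4*y/7)/4


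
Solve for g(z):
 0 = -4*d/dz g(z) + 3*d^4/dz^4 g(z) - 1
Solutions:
 g(z) = C1 + C4*exp(6^(2/3)*z/3) - z/4 + (C2*sin(2^(2/3)*3^(1/6)*z/2) + C3*cos(2^(2/3)*3^(1/6)*z/2))*exp(-6^(2/3)*z/6)


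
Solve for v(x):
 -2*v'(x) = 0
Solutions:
 v(x) = C1


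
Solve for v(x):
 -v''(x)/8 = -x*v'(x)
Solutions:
 v(x) = C1 + C2*erfi(2*x)


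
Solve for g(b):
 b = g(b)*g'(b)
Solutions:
 g(b) = -sqrt(C1 + b^2)
 g(b) = sqrt(C1 + b^2)


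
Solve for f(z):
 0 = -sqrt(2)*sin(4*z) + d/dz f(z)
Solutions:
 f(z) = C1 - sqrt(2)*cos(4*z)/4


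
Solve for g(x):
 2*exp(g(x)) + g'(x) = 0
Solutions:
 g(x) = log(1/(C1 + 2*x))


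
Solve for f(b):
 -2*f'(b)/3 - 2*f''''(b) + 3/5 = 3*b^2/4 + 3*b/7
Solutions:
 f(b) = C1 + C4*exp(-3^(2/3)*b/3) - 3*b^3/8 - 9*b^2/28 + 9*b/10 + (C2*sin(3^(1/6)*b/2) + C3*cos(3^(1/6)*b/2))*exp(3^(2/3)*b/6)


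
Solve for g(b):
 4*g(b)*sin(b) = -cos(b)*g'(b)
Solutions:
 g(b) = C1*cos(b)^4


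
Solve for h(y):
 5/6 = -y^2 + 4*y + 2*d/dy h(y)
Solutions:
 h(y) = C1 + y^3/6 - y^2 + 5*y/12


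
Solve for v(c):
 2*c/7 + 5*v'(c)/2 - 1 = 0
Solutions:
 v(c) = C1 - 2*c^2/35 + 2*c/5


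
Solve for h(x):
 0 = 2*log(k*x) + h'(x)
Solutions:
 h(x) = C1 - 2*x*log(k*x) + 2*x


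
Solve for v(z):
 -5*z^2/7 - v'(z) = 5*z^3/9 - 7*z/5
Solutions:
 v(z) = C1 - 5*z^4/36 - 5*z^3/21 + 7*z^2/10


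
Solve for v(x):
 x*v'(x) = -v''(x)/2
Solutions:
 v(x) = C1 + C2*erf(x)


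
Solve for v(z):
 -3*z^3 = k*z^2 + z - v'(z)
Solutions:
 v(z) = C1 + k*z^3/3 + 3*z^4/4 + z^2/2


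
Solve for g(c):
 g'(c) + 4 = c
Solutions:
 g(c) = C1 + c^2/2 - 4*c


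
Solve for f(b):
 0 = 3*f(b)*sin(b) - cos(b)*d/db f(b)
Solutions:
 f(b) = C1/cos(b)^3


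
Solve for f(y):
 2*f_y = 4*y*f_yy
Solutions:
 f(y) = C1 + C2*y^(3/2)


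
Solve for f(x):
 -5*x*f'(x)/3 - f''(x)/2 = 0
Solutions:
 f(x) = C1 + C2*erf(sqrt(15)*x/3)


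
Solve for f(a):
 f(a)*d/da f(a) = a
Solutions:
 f(a) = -sqrt(C1 + a^2)
 f(a) = sqrt(C1 + a^2)


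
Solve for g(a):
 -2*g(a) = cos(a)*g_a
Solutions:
 g(a) = C1*(sin(a) - 1)/(sin(a) + 1)


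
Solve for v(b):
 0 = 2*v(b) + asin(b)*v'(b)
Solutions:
 v(b) = C1*exp(-2*Integral(1/asin(b), b))


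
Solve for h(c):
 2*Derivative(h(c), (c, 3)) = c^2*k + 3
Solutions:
 h(c) = C1 + C2*c + C3*c^2 + c^5*k/120 + c^3/4


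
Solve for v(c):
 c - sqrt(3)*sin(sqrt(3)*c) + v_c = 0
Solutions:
 v(c) = C1 - c^2/2 - cos(sqrt(3)*c)


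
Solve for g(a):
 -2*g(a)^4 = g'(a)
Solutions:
 g(a) = (-3^(2/3) - 3*3^(1/6)*I)*(1/(C1 + 2*a))^(1/3)/6
 g(a) = (-3^(2/3) + 3*3^(1/6)*I)*(1/(C1 + 2*a))^(1/3)/6
 g(a) = (1/(C1 + 6*a))^(1/3)


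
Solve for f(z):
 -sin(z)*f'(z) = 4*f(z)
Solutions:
 f(z) = C1*(cos(z)^2 + 2*cos(z) + 1)/(cos(z)^2 - 2*cos(z) + 1)


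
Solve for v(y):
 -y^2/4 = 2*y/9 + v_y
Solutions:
 v(y) = C1 - y^3/12 - y^2/9


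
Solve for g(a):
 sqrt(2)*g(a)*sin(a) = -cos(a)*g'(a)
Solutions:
 g(a) = C1*cos(a)^(sqrt(2))


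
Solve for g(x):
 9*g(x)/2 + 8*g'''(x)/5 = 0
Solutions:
 g(x) = C3*exp(x*(-2^(2/3)*45^(1/3) + 3*5^(1/3)*6^(2/3))/16)*sin(3*2^(2/3)*3^(1/6)*5^(1/3)*x/8) + C4*exp(x*(-2^(2/3)*45^(1/3) + 3*5^(1/3)*6^(2/3))/16)*cos(3*2^(2/3)*3^(1/6)*5^(1/3)*x/8) + C5*exp(-x*(2^(2/3)*45^(1/3) + 3*5^(1/3)*6^(2/3))/16) + (C1*sin(3*2^(2/3)*3^(1/6)*5^(1/3)*x/8) + C2*cos(3*2^(2/3)*3^(1/6)*5^(1/3)*x/8))*exp(2^(2/3)*45^(1/3)*x/8)


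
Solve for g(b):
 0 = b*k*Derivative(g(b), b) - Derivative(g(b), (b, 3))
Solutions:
 g(b) = C1 + Integral(C2*airyai(b*k^(1/3)) + C3*airybi(b*k^(1/3)), b)


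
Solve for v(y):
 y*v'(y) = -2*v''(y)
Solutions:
 v(y) = C1 + C2*erf(y/2)


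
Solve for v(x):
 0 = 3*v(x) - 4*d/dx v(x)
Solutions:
 v(x) = C1*exp(3*x/4)


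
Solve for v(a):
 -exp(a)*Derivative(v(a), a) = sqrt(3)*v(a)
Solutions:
 v(a) = C1*exp(sqrt(3)*exp(-a))


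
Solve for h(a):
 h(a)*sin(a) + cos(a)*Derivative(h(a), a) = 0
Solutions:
 h(a) = C1*cos(a)


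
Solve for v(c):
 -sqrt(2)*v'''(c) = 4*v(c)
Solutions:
 v(c) = C3*exp(-sqrt(2)*c) + (C1*sin(sqrt(6)*c/2) + C2*cos(sqrt(6)*c/2))*exp(sqrt(2)*c/2)


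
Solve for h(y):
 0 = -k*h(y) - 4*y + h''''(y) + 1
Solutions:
 h(y) = C1*exp(-k^(1/4)*y) + C2*exp(k^(1/4)*y) + C3*exp(-I*k^(1/4)*y) + C4*exp(I*k^(1/4)*y) - 4*y/k + 1/k


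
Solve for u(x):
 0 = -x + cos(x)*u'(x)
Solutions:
 u(x) = C1 + Integral(x/cos(x), x)


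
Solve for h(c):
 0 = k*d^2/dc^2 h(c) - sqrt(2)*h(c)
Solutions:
 h(c) = C1*exp(-2^(1/4)*c*sqrt(1/k)) + C2*exp(2^(1/4)*c*sqrt(1/k))


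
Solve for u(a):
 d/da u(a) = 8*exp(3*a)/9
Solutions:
 u(a) = C1 + 8*exp(3*a)/27


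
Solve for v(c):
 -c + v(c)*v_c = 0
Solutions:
 v(c) = -sqrt(C1 + c^2)
 v(c) = sqrt(C1 + c^2)


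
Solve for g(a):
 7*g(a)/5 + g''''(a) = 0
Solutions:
 g(a) = (C1*sin(sqrt(2)*5^(3/4)*7^(1/4)*a/10) + C2*cos(sqrt(2)*5^(3/4)*7^(1/4)*a/10))*exp(-sqrt(2)*5^(3/4)*7^(1/4)*a/10) + (C3*sin(sqrt(2)*5^(3/4)*7^(1/4)*a/10) + C4*cos(sqrt(2)*5^(3/4)*7^(1/4)*a/10))*exp(sqrt(2)*5^(3/4)*7^(1/4)*a/10)


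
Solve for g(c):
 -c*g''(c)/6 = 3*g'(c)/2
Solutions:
 g(c) = C1 + C2/c^8


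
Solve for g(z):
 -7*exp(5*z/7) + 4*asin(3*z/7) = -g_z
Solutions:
 g(z) = C1 - 4*z*asin(3*z/7) - 4*sqrt(49 - 9*z^2)/3 + 49*exp(5*z/7)/5


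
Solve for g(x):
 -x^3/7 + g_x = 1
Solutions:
 g(x) = C1 + x^4/28 + x


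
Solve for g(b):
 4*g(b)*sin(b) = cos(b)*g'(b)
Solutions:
 g(b) = C1/cos(b)^4


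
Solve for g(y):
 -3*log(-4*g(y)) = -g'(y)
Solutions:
 -Integral(1/(log(-_y) + 2*log(2)), (_y, g(y)))/3 = C1 - y


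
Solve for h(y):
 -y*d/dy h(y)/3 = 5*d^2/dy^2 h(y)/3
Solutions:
 h(y) = C1 + C2*erf(sqrt(10)*y/10)


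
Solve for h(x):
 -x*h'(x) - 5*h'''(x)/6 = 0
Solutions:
 h(x) = C1 + Integral(C2*airyai(-5^(2/3)*6^(1/3)*x/5) + C3*airybi(-5^(2/3)*6^(1/3)*x/5), x)


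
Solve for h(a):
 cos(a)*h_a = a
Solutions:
 h(a) = C1 + Integral(a/cos(a), a)


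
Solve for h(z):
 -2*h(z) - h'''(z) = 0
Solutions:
 h(z) = C3*exp(-2^(1/3)*z) + (C1*sin(2^(1/3)*sqrt(3)*z/2) + C2*cos(2^(1/3)*sqrt(3)*z/2))*exp(2^(1/3)*z/2)


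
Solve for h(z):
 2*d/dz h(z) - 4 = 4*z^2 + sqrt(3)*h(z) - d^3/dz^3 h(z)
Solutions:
 h(z) = C1*exp(-2^(1/3)*sqrt(3)*z*(-4/(9 + sqrt(113))^(1/3) + 2^(1/3)*(9 + sqrt(113))^(1/3))/12)*sin(2^(1/3)*z*((9 + sqrt(113))^(-1/3) + 2^(1/3)*(9 + sqrt(113))^(1/3)/4)) + C2*exp(-2^(1/3)*sqrt(3)*z*(-4/(9 + sqrt(113))^(1/3) + 2^(1/3)*(9 + sqrt(113))^(1/3))/12)*cos(2^(1/3)*z*((9 + sqrt(113))^(-1/3) + 2^(1/3)*(9 + sqrt(113))^(1/3)/4)) + C3*exp(2^(1/3)*sqrt(3)*z*(-4/(9 + sqrt(113))^(1/3) + 2^(1/3)*(9 + sqrt(113))^(1/3))/6) - 4*sqrt(3)*z^2/3 - 16*z/3 - 44*sqrt(3)/9


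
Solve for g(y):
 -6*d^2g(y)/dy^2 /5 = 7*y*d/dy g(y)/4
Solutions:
 g(y) = C1 + C2*erf(sqrt(105)*y/12)


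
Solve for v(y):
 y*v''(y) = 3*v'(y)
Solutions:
 v(y) = C1 + C2*y^4


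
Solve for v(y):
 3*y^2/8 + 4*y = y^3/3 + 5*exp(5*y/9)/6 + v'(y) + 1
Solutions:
 v(y) = C1 - y^4/12 + y^3/8 + 2*y^2 - y - 3*exp(5*y/9)/2


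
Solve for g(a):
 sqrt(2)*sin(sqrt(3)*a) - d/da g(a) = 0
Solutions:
 g(a) = C1 - sqrt(6)*cos(sqrt(3)*a)/3


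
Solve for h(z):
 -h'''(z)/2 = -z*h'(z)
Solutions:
 h(z) = C1 + Integral(C2*airyai(2^(1/3)*z) + C3*airybi(2^(1/3)*z), z)


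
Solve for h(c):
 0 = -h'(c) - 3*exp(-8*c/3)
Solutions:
 h(c) = C1 + 9*exp(-8*c/3)/8


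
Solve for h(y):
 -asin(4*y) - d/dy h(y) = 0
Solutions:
 h(y) = C1 - y*asin(4*y) - sqrt(1 - 16*y^2)/4


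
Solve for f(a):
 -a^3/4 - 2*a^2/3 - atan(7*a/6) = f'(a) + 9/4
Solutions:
 f(a) = C1 - a^4/16 - 2*a^3/9 - a*atan(7*a/6) - 9*a/4 + 3*log(49*a^2 + 36)/7


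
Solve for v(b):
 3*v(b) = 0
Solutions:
 v(b) = 0


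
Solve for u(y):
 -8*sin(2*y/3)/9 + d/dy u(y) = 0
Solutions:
 u(y) = C1 - 4*cos(2*y/3)/3


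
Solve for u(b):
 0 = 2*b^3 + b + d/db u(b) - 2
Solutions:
 u(b) = C1 - b^4/2 - b^2/2 + 2*b


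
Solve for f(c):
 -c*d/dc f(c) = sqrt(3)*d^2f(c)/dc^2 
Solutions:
 f(c) = C1 + C2*erf(sqrt(2)*3^(3/4)*c/6)


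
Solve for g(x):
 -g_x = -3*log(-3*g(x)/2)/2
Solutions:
 -2*Integral(1/(log(-_y) - log(2) + log(3)), (_y, g(x)))/3 = C1 - x


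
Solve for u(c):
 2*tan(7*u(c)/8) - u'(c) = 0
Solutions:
 u(c) = -8*asin(C1*exp(7*c/4))/7 + 8*pi/7
 u(c) = 8*asin(C1*exp(7*c/4))/7


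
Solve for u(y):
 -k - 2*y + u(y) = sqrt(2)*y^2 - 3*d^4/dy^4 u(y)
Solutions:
 u(y) = k + sqrt(2)*y^2 + 2*y + (C1*sin(sqrt(2)*3^(3/4)*y/6) + C2*cos(sqrt(2)*3^(3/4)*y/6))*exp(-sqrt(2)*3^(3/4)*y/6) + (C3*sin(sqrt(2)*3^(3/4)*y/6) + C4*cos(sqrt(2)*3^(3/4)*y/6))*exp(sqrt(2)*3^(3/4)*y/6)


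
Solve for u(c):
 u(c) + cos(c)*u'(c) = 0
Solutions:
 u(c) = C1*sqrt(sin(c) - 1)/sqrt(sin(c) + 1)


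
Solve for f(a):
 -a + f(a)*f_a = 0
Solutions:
 f(a) = -sqrt(C1 + a^2)
 f(a) = sqrt(C1 + a^2)


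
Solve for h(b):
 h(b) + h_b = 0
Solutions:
 h(b) = C1*exp(-b)


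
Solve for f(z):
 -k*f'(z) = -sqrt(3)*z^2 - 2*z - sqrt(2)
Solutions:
 f(z) = C1 + sqrt(3)*z^3/(3*k) + z^2/k + sqrt(2)*z/k


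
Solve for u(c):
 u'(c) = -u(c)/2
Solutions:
 u(c) = C1*exp(-c/2)


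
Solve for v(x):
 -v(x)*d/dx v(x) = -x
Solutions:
 v(x) = -sqrt(C1 + x^2)
 v(x) = sqrt(C1 + x^2)


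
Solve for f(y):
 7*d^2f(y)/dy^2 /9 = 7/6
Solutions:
 f(y) = C1 + C2*y + 3*y^2/4


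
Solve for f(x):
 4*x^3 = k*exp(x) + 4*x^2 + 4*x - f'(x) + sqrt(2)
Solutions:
 f(x) = C1 + k*exp(x) - x^4 + 4*x^3/3 + 2*x^2 + sqrt(2)*x


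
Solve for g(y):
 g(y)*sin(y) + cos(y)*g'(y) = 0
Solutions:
 g(y) = C1*cos(y)


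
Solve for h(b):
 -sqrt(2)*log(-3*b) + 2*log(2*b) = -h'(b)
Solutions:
 h(b) = C1 - b*(2 - sqrt(2))*log(b) + b*(-sqrt(2) - 2*log(2) + sqrt(2)*log(3) + 2 + sqrt(2)*I*pi)


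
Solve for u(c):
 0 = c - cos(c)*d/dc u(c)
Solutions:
 u(c) = C1 + Integral(c/cos(c), c)


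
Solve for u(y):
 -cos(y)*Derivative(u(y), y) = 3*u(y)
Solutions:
 u(y) = C1*(sin(y) - 1)^(3/2)/(sin(y) + 1)^(3/2)


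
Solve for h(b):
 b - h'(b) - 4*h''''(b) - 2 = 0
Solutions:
 h(b) = C1 + C4*exp(-2^(1/3)*b/2) + b^2/2 - 2*b + (C2*sin(2^(1/3)*sqrt(3)*b/4) + C3*cos(2^(1/3)*sqrt(3)*b/4))*exp(2^(1/3)*b/4)


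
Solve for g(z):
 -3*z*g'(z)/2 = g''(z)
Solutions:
 g(z) = C1 + C2*erf(sqrt(3)*z/2)


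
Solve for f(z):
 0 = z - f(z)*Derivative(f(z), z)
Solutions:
 f(z) = -sqrt(C1 + z^2)
 f(z) = sqrt(C1 + z^2)


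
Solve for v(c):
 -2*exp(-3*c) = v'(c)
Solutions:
 v(c) = C1 + 2*exp(-3*c)/3


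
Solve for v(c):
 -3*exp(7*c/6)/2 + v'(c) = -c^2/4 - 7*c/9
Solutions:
 v(c) = C1 - c^3/12 - 7*c^2/18 + 9*exp(7*c/6)/7


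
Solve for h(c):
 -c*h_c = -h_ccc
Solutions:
 h(c) = C1 + Integral(C2*airyai(c) + C3*airybi(c), c)


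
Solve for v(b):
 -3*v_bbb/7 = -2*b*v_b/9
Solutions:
 v(b) = C1 + Integral(C2*airyai(14^(1/3)*b/3) + C3*airybi(14^(1/3)*b/3), b)


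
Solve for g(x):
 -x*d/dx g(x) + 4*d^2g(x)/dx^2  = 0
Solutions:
 g(x) = C1 + C2*erfi(sqrt(2)*x/4)


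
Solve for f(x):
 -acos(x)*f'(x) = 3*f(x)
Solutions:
 f(x) = C1*exp(-3*Integral(1/acos(x), x))


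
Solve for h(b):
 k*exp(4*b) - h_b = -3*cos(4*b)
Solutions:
 h(b) = C1 + k*exp(4*b)/4 + 3*sin(4*b)/4


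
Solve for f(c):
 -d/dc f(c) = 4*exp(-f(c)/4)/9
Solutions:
 f(c) = 4*log(C1 - c/9)


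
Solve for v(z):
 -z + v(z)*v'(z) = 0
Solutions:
 v(z) = -sqrt(C1 + z^2)
 v(z) = sqrt(C1 + z^2)


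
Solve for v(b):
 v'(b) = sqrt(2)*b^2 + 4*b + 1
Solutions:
 v(b) = C1 + sqrt(2)*b^3/3 + 2*b^2 + b


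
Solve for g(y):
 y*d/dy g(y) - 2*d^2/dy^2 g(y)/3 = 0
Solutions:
 g(y) = C1 + C2*erfi(sqrt(3)*y/2)


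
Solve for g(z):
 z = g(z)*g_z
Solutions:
 g(z) = -sqrt(C1 + z^2)
 g(z) = sqrt(C1 + z^2)


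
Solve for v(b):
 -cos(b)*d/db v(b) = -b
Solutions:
 v(b) = C1 + Integral(b/cos(b), b)


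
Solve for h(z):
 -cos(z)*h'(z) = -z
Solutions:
 h(z) = C1 + Integral(z/cos(z), z)


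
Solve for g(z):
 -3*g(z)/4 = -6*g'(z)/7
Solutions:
 g(z) = C1*exp(7*z/8)


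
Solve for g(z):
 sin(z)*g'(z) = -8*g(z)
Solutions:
 g(z) = C1*(cos(z)^4 + 4*cos(z)^3 + 6*cos(z)^2 + 4*cos(z) + 1)/(cos(z)^4 - 4*cos(z)^3 + 6*cos(z)^2 - 4*cos(z) + 1)


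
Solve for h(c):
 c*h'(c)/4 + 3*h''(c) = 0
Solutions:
 h(c) = C1 + C2*erf(sqrt(6)*c/12)


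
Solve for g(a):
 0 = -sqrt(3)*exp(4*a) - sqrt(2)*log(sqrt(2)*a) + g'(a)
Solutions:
 g(a) = C1 + sqrt(2)*a*log(a) + sqrt(2)*a*(-1 + log(2)/2) + sqrt(3)*exp(4*a)/4


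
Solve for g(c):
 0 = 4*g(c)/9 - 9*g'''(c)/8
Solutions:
 g(c) = C3*exp(2*6^(2/3)*c/9) + (C1*sin(2^(2/3)*3^(1/6)*c/3) + C2*cos(2^(2/3)*3^(1/6)*c/3))*exp(-6^(2/3)*c/9)


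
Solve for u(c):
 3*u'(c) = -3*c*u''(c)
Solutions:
 u(c) = C1 + C2*log(c)


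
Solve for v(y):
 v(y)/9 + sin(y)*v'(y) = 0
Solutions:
 v(y) = C1*(cos(y) + 1)^(1/18)/(cos(y) - 1)^(1/18)


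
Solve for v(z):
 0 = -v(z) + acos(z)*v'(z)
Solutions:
 v(z) = C1*exp(Integral(1/acos(z), z))


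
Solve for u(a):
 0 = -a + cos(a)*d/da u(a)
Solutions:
 u(a) = C1 + Integral(a/cos(a), a)


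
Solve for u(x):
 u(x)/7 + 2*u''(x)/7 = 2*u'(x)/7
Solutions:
 u(x) = (C1*sin(x/2) + C2*cos(x/2))*exp(x/2)


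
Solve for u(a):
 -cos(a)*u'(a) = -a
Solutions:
 u(a) = C1 + Integral(a/cos(a), a)


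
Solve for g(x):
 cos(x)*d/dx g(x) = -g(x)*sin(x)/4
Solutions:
 g(x) = C1*cos(x)^(1/4)


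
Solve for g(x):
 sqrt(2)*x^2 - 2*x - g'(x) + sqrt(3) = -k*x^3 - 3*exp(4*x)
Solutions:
 g(x) = C1 + k*x^4/4 + sqrt(2)*x^3/3 - x^2 + sqrt(3)*x + 3*exp(4*x)/4


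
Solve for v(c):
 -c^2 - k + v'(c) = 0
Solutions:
 v(c) = C1 + c^3/3 + c*k


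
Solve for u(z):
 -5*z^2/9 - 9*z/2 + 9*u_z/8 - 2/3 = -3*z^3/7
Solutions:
 u(z) = C1 - 2*z^4/21 + 40*z^3/243 + 2*z^2 + 16*z/27


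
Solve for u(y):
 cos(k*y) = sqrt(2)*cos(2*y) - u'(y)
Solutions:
 u(y) = C1 + sqrt(2)*sin(2*y)/2 - sin(k*y)/k


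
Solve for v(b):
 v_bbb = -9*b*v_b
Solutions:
 v(b) = C1 + Integral(C2*airyai(-3^(2/3)*b) + C3*airybi(-3^(2/3)*b), b)


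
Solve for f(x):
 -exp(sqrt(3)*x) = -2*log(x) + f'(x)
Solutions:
 f(x) = C1 + 2*x*log(x) - 2*x - sqrt(3)*exp(sqrt(3)*x)/3


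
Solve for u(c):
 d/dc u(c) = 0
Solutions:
 u(c) = C1


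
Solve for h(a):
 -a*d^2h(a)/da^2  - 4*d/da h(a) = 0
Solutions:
 h(a) = C1 + C2/a^3


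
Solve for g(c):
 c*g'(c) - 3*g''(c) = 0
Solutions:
 g(c) = C1 + C2*erfi(sqrt(6)*c/6)


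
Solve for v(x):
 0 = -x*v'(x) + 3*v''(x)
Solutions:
 v(x) = C1 + C2*erfi(sqrt(6)*x/6)


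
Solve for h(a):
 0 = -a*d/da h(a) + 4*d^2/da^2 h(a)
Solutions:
 h(a) = C1 + C2*erfi(sqrt(2)*a/4)


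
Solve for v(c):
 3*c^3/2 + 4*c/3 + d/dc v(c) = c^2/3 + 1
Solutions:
 v(c) = C1 - 3*c^4/8 + c^3/9 - 2*c^2/3 + c


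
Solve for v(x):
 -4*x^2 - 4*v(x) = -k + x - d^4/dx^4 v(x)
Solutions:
 v(x) = C1*exp(-sqrt(2)*x) + C2*exp(sqrt(2)*x) + C3*sin(sqrt(2)*x) + C4*cos(sqrt(2)*x) + k/4 - x^2 - x/4


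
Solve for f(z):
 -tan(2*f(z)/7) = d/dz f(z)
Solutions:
 f(z) = -7*asin(C1*exp(-2*z/7))/2 + 7*pi/2
 f(z) = 7*asin(C1*exp(-2*z/7))/2


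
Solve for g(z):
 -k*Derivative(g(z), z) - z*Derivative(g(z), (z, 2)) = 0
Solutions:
 g(z) = C1 + z^(1 - re(k))*(C2*sin(log(z)*Abs(im(k))) + C3*cos(log(z)*im(k)))


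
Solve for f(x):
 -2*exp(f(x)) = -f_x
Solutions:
 f(x) = log(-1/(C1 + 2*x))


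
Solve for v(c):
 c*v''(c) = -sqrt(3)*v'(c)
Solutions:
 v(c) = C1 + C2*c^(1 - sqrt(3))


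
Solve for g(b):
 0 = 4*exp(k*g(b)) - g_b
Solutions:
 g(b) = Piecewise((log(-1/(C1*k + 4*b*k))/k, Ne(k, 0)), (nan, True))
 g(b) = Piecewise((C1 + 4*b, Eq(k, 0)), (nan, True))


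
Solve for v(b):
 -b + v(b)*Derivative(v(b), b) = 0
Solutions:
 v(b) = -sqrt(C1 + b^2)
 v(b) = sqrt(C1 + b^2)


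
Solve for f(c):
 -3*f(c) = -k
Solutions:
 f(c) = k/3


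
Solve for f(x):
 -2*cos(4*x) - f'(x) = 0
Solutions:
 f(x) = C1 - sin(4*x)/2


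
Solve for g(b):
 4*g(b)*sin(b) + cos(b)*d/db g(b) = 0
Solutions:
 g(b) = C1*cos(b)^4


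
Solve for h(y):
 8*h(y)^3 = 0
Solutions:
 h(y) = 0


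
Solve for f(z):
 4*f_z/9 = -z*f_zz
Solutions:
 f(z) = C1 + C2*z^(5/9)


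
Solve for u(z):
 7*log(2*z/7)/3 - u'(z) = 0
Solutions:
 u(z) = C1 + 7*z*log(z)/3 - 7*z*log(7)/3 - 7*z/3 + 7*z*log(2)/3


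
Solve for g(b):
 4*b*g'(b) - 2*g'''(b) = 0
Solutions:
 g(b) = C1 + Integral(C2*airyai(2^(1/3)*b) + C3*airybi(2^(1/3)*b), b)


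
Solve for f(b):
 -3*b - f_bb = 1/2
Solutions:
 f(b) = C1 + C2*b - b^3/2 - b^2/4


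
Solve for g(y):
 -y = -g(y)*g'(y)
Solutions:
 g(y) = -sqrt(C1 + y^2)
 g(y) = sqrt(C1 + y^2)


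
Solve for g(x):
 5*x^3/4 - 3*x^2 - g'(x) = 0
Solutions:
 g(x) = C1 + 5*x^4/16 - x^3


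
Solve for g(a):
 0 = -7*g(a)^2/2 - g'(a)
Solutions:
 g(a) = 2/(C1 + 7*a)


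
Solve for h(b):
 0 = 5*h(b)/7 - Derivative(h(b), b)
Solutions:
 h(b) = C1*exp(5*b/7)


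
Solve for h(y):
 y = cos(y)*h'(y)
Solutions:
 h(y) = C1 + Integral(y/cos(y), y)


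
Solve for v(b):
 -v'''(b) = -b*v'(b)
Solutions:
 v(b) = C1 + Integral(C2*airyai(b) + C3*airybi(b), b)


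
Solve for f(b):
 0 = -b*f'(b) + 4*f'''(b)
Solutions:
 f(b) = C1 + Integral(C2*airyai(2^(1/3)*b/2) + C3*airybi(2^(1/3)*b/2), b)


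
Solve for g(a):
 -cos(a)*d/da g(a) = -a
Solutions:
 g(a) = C1 + Integral(a/cos(a), a)


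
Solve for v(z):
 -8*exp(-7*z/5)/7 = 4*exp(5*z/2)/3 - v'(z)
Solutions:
 v(z) = C1 + 8*exp(5*z/2)/15 - 40*exp(-7*z/5)/49


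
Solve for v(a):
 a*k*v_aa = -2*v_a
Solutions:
 v(a) = C1 + a^(((re(k) - 2)*re(k) + im(k)^2)/(re(k)^2 + im(k)^2))*(C2*sin(2*log(a)*Abs(im(k))/(re(k)^2 + im(k)^2)) + C3*cos(2*log(a)*im(k)/(re(k)^2 + im(k)^2)))


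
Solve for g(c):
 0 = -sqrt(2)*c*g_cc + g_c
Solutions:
 g(c) = C1 + C2*c^(sqrt(2)/2 + 1)


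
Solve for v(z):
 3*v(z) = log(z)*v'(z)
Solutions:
 v(z) = C1*exp(3*li(z))


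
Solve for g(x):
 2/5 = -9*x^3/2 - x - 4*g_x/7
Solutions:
 g(x) = C1 - 63*x^4/32 - 7*x^2/8 - 7*x/10


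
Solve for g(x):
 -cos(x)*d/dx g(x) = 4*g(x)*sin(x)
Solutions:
 g(x) = C1*cos(x)^4


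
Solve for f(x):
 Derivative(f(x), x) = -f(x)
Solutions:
 f(x) = C1*exp(-x)


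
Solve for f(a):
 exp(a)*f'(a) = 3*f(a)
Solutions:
 f(a) = C1*exp(-3*exp(-a))


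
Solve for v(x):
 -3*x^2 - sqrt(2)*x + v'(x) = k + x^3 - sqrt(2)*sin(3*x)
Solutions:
 v(x) = C1 + k*x + x^4/4 + x^3 + sqrt(2)*x^2/2 + sqrt(2)*cos(3*x)/3


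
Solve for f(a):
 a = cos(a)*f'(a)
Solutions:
 f(a) = C1 + Integral(a/cos(a), a)


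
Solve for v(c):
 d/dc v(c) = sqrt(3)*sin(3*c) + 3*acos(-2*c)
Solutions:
 v(c) = C1 + 3*c*acos(-2*c) + 3*sqrt(1 - 4*c^2)/2 - sqrt(3)*cos(3*c)/3


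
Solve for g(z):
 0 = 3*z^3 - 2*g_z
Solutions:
 g(z) = C1 + 3*z^4/8


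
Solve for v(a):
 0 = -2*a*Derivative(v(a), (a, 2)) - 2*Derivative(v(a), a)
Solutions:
 v(a) = C1 + C2*log(a)


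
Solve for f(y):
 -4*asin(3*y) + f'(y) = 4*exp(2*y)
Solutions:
 f(y) = C1 + 4*y*asin(3*y) + 4*sqrt(1 - 9*y^2)/3 + 2*exp(2*y)


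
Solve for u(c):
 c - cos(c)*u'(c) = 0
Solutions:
 u(c) = C1 + Integral(c/cos(c), c)


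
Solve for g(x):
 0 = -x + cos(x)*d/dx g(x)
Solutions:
 g(x) = C1 + Integral(x/cos(x), x)


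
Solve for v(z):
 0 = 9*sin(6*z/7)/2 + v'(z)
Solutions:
 v(z) = C1 + 21*cos(6*z/7)/4


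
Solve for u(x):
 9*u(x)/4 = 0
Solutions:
 u(x) = 0


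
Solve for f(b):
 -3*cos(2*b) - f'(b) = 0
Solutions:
 f(b) = C1 - 3*sin(2*b)/2


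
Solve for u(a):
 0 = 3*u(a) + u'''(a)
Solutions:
 u(a) = C3*exp(-3^(1/3)*a) + (C1*sin(3^(5/6)*a/2) + C2*cos(3^(5/6)*a/2))*exp(3^(1/3)*a/2)


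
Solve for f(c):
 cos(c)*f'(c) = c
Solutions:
 f(c) = C1 + Integral(c/cos(c), c)


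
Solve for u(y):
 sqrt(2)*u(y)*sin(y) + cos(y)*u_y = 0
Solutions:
 u(y) = C1*cos(y)^(sqrt(2))


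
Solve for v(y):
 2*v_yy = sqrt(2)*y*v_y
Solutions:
 v(y) = C1 + C2*erfi(2^(1/4)*y/2)


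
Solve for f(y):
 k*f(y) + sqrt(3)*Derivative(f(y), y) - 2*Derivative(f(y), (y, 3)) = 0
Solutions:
 f(y) = C1*exp(-2^(1/3)*y*(3^(2/3)*(-3*k + sqrt(9*k^2 - 2*sqrt(3)))^(1/3) + 2^(1/3)*3^(5/6)/(-3*k + sqrt(9*k^2 - 2*sqrt(3)))^(1/3))/6) + C2*exp(2^(1/3)*y*(3^(2/3)*(-3*k + sqrt(9*k^2 - 2*sqrt(3)))^(1/3)/12 - 3^(1/6)*I*(-3*k + sqrt(9*k^2 - 2*sqrt(3)))^(1/3)/4 - 2^(1/3)*sqrt(3)/((-3^(2/3) + 3*3^(1/6)*I)*(-3*k + sqrt(9*k^2 - 2*sqrt(3)))^(1/3)))) + C3*exp(2^(1/3)*y*(3^(2/3)*(-3*k + sqrt(9*k^2 - 2*sqrt(3)))^(1/3)/12 + 3^(1/6)*I*(-3*k + sqrt(9*k^2 - 2*sqrt(3)))^(1/3)/4 + 2^(1/3)*sqrt(3)/((3^(2/3) + 3*3^(1/6)*I)*(-3*k + sqrt(9*k^2 - 2*sqrt(3)))^(1/3))))


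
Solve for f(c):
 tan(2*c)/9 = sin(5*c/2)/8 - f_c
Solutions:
 f(c) = C1 + log(cos(2*c))/18 - cos(5*c/2)/20


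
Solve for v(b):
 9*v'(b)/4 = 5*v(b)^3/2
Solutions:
 v(b) = -3*sqrt(2)*sqrt(-1/(C1 + 10*b))/2
 v(b) = 3*sqrt(2)*sqrt(-1/(C1 + 10*b))/2


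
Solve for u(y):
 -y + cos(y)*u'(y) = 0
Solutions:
 u(y) = C1 + Integral(y/cos(y), y)


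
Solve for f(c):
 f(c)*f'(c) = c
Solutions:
 f(c) = -sqrt(C1 + c^2)
 f(c) = sqrt(C1 + c^2)


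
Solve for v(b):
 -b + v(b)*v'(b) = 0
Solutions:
 v(b) = -sqrt(C1 + b^2)
 v(b) = sqrt(C1 + b^2)


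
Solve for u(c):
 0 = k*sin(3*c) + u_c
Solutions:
 u(c) = C1 + k*cos(3*c)/3


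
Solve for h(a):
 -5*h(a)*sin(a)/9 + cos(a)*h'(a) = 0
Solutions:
 h(a) = C1/cos(a)^(5/9)


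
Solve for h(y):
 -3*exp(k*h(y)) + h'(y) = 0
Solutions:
 h(y) = Piecewise((log(-1/(C1*k + 3*k*y))/k, Ne(k, 0)), (nan, True))
 h(y) = Piecewise((C1 + 3*y, Eq(k, 0)), (nan, True))


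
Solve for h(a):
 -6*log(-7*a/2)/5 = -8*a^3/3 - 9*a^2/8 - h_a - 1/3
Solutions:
 h(a) = C1 - 2*a^4/3 - 3*a^3/8 + 6*a*log(-a)/5 + a*(-23 - 18*log(2) + 18*log(7))/15


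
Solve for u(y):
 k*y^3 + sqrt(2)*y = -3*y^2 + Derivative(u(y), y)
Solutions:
 u(y) = C1 + k*y^4/4 + y^3 + sqrt(2)*y^2/2


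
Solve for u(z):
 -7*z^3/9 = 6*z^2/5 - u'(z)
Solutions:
 u(z) = C1 + 7*z^4/36 + 2*z^3/5


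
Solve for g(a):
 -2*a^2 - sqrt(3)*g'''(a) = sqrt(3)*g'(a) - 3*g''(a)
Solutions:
 g(a) = C1 - 2*sqrt(3)*a^3/9 - 2*a^2 - 8*sqrt(3)*a/3 + (C2*sin(a/2) + C3*cos(a/2))*exp(sqrt(3)*a/2)


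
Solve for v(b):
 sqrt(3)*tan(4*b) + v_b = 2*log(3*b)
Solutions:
 v(b) = C1 + 2*b*log(b) - 2*b + 2*b*log(3) + sqrt(3)*log(cos(4*b))/4


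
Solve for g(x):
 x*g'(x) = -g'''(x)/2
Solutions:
 g(x) = C1 + Integral(C2*airyai(-2^(1/3)*x) + C3*airybi(-2^(1/3)*x), x)


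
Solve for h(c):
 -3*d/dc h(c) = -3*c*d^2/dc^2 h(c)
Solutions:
 h(c) = C1 + C2*c^2


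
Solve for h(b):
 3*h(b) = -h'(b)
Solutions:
 h(b) = C1*exp(-3*b)


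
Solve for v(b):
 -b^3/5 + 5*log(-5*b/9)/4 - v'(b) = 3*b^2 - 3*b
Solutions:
 v(b) = C1 - b^4/20 - b^3 + 3*b^2/2 + 5*b*log(-b)/4 + 5*b*(-2*log(3) - 1 + log(5))/4


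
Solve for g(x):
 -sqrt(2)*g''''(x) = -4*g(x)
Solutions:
 g(x) = C1*exp(-2^(3/8)*x) + C2*exp(2^(3/8)*x) + C3*sin(2^(3/8)*x) + C4*cos(2^(3/8)*x)


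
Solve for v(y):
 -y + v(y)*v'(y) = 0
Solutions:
 v(y) = -sqrt(C1 + y^2)
 v(y) = sqrt(C1 + y^2)


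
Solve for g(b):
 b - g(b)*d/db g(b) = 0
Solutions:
 g(b) = -sqrt(C1 + b^2)
 g(b) = sqrt(C1 + b^2)


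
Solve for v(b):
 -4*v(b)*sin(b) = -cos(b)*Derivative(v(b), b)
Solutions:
 v(b) = C1/cos(b)^4


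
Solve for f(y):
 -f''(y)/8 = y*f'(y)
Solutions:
 f(y) = C1 + C2*erf(2*y)


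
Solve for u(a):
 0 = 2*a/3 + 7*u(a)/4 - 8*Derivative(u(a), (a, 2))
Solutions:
 u(a) = C1*exp(-sqrt(14)*a/8) + C2*exp(sqrt(14)*a/8) - 8*a/21


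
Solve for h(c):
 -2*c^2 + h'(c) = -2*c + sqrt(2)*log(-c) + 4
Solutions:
 h(c) = C1 + 2*c^3/3 - c^2 + sqrt(2)*c*log(-c) + c*(4 - sqrt(2))


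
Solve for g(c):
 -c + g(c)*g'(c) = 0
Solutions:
 g(c) = -sqrt(C1 + c^2)
 g(c) = sqrt(C1 + c^2)


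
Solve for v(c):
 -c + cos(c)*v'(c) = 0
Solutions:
 v(c) = C1 + Integral(c/cos(c), c)


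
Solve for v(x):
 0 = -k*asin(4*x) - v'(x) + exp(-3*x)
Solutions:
 v(x) = C1 - k*x*asin(4*x) - k*sqrt(1 - 16*x^2)/4 - exp(-3*x)/3


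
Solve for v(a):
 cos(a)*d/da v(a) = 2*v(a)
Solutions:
 v(a) = C1*(sin(a) + 1)/(sin(a) - 1)


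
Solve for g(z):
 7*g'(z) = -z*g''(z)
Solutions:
 g(z) = C1 + C2/z^6


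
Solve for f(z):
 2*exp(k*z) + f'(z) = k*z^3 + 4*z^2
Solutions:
 f(z) = C1 + k*z^4/4 + 4*z^3/3 - 2*exp(k*z)/k


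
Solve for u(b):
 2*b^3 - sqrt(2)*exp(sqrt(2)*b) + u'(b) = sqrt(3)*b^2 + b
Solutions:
 u(b) = C1 - b^4/2 + sqrt(3)*b^3/3 + b^2/2 + exp(sqrt(2)*b)


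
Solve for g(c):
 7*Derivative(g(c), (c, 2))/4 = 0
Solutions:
 g(c) = C1 + C2*c


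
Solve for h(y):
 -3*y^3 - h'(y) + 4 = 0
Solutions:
 h(y) = C1 - 3*y^4/4 + 4*y


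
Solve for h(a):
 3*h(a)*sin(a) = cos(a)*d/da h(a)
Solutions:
 h(a) = C1/cos(a)^3


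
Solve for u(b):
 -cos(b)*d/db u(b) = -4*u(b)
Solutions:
 u(b) = C1*(sin(b)^2 + 2*sin(b) + 1)/(sin(b)^2 - 2*sin(b) + 1)


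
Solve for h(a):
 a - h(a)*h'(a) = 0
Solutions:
 h(a) = -sqrt(C1 + a^2)
 h(a) = sqrt(C1 + a^2)


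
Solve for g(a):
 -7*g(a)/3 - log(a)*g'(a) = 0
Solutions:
 g(a) = C1*exp(-7*li(a)/3)


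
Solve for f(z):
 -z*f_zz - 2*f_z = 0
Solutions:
 f(z) = C1 + C2/z


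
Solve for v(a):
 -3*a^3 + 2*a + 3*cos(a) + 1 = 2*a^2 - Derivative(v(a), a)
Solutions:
 v(a) = C1 + 3*a^4/4 + 2*a^3/3 - a^2 - a - 3*sin(a)


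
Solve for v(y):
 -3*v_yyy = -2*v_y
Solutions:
 v(y) = C1 + C2*exp(-sqrt(6)*y/3) + C3*exp(sqrt(6)*y/3)


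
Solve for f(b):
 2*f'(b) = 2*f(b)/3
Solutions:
 f(b) = C1*exp(b/3)


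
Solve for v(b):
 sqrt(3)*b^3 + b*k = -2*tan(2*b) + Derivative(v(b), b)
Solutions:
 v(b) = C1 + sqrt(3)*b^4/4 + b^2*k/2 - log(cos(2*b))


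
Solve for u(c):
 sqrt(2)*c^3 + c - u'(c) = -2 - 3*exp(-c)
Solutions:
 u(c) = C1 + sqrt(2)*c^4/4 + c^2/2 + 2*c - 3*exp(-c)


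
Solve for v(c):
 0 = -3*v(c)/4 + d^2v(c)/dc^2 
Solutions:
 v(c) = C1*exp(-sqrt(3)*c/2) + C2*exp(sqrt(3)*c/2)


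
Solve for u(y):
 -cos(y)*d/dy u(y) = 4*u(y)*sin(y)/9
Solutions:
 u(y) = C1*cos(y)^(4/9)


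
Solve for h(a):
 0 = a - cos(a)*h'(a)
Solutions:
 h(a) = C1 + Integral(a/cos(a), a)


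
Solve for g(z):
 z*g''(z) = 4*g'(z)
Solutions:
 g(z) = C1 + C2*z^5


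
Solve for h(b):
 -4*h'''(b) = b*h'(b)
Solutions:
 h(b) = C1 + Integral(C2*airyai(-2^(1/3)*b/2) + C3*airybi(-2^(1/3)*b/2), b)


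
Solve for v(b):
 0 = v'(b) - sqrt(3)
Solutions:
 v(b) = C1 + sqrt(3)*b


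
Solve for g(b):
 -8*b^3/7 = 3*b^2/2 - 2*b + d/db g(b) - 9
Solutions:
 g(b) = C1 - 2*b^4/7 - b^3/2 + b^2 + 9*b


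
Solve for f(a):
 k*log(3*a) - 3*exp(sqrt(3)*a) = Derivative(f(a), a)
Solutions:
 f(a) = C1 + a*k*log(a) + a*k*(-1 + log(3)) - sqrt(3)*exp(sqrt(3)*a)


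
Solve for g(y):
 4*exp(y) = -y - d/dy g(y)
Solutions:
 g(y) = C1 - y^2/2 - 4*exp(y)


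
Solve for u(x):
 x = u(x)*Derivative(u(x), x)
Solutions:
 u(x) = -sqrt(C1 + x^2)
 u(x) = sqrt(C1 + x^2)


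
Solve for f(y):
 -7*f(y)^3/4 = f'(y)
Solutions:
 f(y) = -sqrt(2)*sqrt(-1/(C1 - 7*y))
 f(y) = sqrt(2)*sqrt(-1/(C1 - 7*y))


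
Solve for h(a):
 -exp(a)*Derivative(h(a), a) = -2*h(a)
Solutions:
 h(a) = C1*exp(-2*exp(-a))


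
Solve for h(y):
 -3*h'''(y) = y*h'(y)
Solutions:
 h(y) = C1 + Integral(C2*airyai(-3^(2/3)*y/3) + C3*airybi(-3^(2/3)*y/3), y)


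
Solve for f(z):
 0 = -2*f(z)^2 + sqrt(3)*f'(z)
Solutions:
 f(z) = -3/(C1 + 2*sqrt(3)*z)


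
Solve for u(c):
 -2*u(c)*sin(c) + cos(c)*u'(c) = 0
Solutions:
 u(c) = C1/cos(c)^2


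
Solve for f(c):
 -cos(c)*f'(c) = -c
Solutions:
 f(c) = C1 + Integral(c/cos(c), c)


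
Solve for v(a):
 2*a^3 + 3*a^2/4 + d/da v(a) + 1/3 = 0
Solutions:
 v(a) = C1 - a^4/2 - a^3/4 - a/3


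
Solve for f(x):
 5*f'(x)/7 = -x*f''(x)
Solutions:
 f(x) = C1 + C2*x^(2/7)


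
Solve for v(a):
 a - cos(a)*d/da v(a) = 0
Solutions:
 v(a) = C1 + Integral(a/cos(a), a)


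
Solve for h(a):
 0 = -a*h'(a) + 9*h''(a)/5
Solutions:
 h(a) = C1 + C2*erfi(sqrt(10)*a/6)


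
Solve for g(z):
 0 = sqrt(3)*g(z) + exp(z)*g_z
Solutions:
 g(z) = C1*exp(sqrt(3)*exp(-z))


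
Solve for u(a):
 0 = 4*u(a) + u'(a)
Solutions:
 u(a) = C1*exp(-4*a)


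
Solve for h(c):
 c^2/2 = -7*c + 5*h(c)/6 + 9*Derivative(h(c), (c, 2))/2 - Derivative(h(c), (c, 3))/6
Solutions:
 h(c) = C1*exp(c*(-2^(2/3)*(sqrt(14605) + 1463)^(1/3)/4 - 81*2^(1/3)/(2*(sqrt(14605) + 1463)^(1/3)) + 9))*sin(2^(1/3)*sqrt(3)*c*(-2^(1/3)*(sqrt(14605) + 1463)^(1/3) + 162/(sqrt(14605) + 1463)^(1/3))/4) + C2*exp(c*(-2^(2/3)*(sqrt(14605) + 1463)^(1/3)/4 - 81*2^(1/3)/(2*(sqrt(14605) + 1463)^(1/3)) + 9))*cos(2^(1/3)*sqrt(3)*c*(-2^(1/3)*(sqrt(14605) + 1463)^(1/3) + 162/(sqrt(14605) + 1463)^(1/3))/4) + C3*exp(c*(81*2^(1/3)/(sqrt(14605) + 1463)^(1/3) + 9 + 2^(2/3)*(sqrt(14605) + 1463)^(1/3)/2)) + 3*c^2/5 + 42*c/5 - 162/25


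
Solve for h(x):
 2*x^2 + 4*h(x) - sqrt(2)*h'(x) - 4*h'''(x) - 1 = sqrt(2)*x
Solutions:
 h(x) = C1*exp(3^(1/3)*x*(-(36 + sqrt(6)*sqrt(sqrt(2) + 216))^(1/3) + sqrt(2)*3^(1/3)/(36 + sqrt(6)*sqrt(sqrt(2) + 216))^(1/3))/12)*sin(3^(1/6)*x*(3*sqrt(2)/(36 + sqrt(6)*sqrt(sqrt(2) + 216))^(1/3) + 3^(2/3)*(36 + sqrt(6)*sqrt(sqrt(2) + 216))^(1/3))/12) + C2*exp(3^(1/3)*x*(-(36 + sqrt(6)*sqrt(sqrt(2) + 216))^(1/3) + sqrt(2)*3^(1/3)/(36 + sqrt(6)*sqrt(sqrt(2) + 216))^(1/3))/12)*cos(3^(1/6)*x*(3*sqrt(2)/(36 + sqrt(6)*sqrt(sqrt(2) + 216))^(1/3) + 3^(2/3)*(36 + sqrt(6)*sqrt(sqrt(2) + 216))^(1/3))/12) + C3*exp(-3^(1/3)*x*(-(36 + sqrt(6)*sqrt(sqrt(2) + 216))^(1/3) + sqrt(2)*3^(1/3)/(36 + sqrt(6)*sqrt(sqrt(2) + 216))^(1/3))/6) - x^2/2 + 1/4


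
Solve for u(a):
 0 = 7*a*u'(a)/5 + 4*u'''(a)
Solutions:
 u(a) = C1 + Integral(C2*airyai(-350^(1/3)*a/10) + C3*airybi(-350^(1/3)*a/10), a)


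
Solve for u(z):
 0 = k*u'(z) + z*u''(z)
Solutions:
 u(z) = C1 + z^(1 - re(k))*(C2*sin(log(z)*Abs(im(k))) + C3*cos(log(z)*im(k)))


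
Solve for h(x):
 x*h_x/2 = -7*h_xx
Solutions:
 h(x) = C1 + C2*erf(sqrt(7)*x/14)


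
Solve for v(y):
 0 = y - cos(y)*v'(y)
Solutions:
 v(y) = C1 + Integral(y/cos(y), y)


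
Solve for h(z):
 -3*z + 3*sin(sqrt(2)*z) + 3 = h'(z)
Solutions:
 h(z) = C1 - 3*z^2/2 + 3*z - 3*sqrt(2)*cos(sqrt(2)*z)/2


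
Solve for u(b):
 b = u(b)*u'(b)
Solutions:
 u(b) = -sqrt(C1 + b^2)
 u(b) = sqrt(C1 + b^2)


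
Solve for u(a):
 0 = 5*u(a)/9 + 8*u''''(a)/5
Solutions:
 u(a) = (C1*sin(sqrt(15)*2^(3/4)*a/12) + C2*cos(sqrt(15)*2^(3/4)*a/12))*exp(-sqrt(15)*2^(3/4)*a/12) + (C3*sin(sqrt(15)*2^(3/4)*a/12) + C4*cos(sqrt(15)*2^(3/4)*a/12))*exp(sqrt(15)*2^(3/4)*a/12)


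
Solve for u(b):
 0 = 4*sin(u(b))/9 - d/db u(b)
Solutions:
 -4*b/9 + log(cos(u(b)) - 1)/2 - log(cos(u(b)) + 1)/2 = C1


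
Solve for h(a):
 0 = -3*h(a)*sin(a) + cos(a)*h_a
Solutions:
 h(a) = C1/cos(a)^3


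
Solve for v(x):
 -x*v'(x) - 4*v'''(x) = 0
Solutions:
 v(x) = C1 + Integral(C2*airyai(-2^(1/3)*x/2) + C3*airybi(-2^(1/3)*x/2), x)


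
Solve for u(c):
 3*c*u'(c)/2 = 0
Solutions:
 u(c) = C1


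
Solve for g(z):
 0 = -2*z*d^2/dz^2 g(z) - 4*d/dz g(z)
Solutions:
 g(z) = C1 + C2/z


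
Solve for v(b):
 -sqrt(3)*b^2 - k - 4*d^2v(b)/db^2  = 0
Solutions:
 v(b) = C1 + C2*b - sqrt(3)*b^4/48 - b^2*k/8


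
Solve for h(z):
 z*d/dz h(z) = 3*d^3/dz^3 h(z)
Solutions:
 h(z) = C1 + Integral(C2*airyai(3^(2/3)*z/3) + C3*airybi(3^(2/3)*z/3), z)


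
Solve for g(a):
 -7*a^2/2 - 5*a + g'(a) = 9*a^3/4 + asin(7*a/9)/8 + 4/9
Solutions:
 g(a) = C1 + 9*a^4/16 + 7*a^3/6 + 5*a^2/2 + a*asin(7*a/9)/8 + 4*a/9 + sqrt(81 - 49*a^2)/56


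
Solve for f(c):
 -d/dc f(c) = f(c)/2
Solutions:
 f(c) = C1*exp(-c/2)


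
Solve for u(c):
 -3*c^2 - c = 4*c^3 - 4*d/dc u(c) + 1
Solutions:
 u(c) = C1 + c^4/4 + c^3/4 + c^2/8 + c/4


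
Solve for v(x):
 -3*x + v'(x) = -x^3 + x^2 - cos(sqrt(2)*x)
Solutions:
 v(x) = C1 - x^4/4 + x^3/3 + 3*x^2/2 - sqrt(2)*sin(sqrt(2)*x)/2


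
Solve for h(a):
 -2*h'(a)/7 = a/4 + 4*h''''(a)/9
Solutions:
 h(a) = C1 + C4*exp(-42^(2/3)*a/14) - 7*a^2/16 + (C2*sin(3*14^(2/3)*3^(1/6)*a/28) + C3*cos(3*14^(2/3)*3^(1/6)*a/28))*exp(42^(2/3)*a/28)


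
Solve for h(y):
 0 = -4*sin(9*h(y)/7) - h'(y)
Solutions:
 4*y + 7*log(cos(9*h(y)/7) - 1)/18 - 7*log(cos(9*h(y)/7) + 1)/18 = C1


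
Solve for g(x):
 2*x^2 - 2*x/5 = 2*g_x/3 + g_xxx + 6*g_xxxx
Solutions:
 g(x) = C1 + C2*exp(x*(-2 + (18*sqrt(326) + 325)^(-1/3) + (18*sqrt(326) + 325)^(1/3))/36)*sin(sqrt(3)*x*(-(18*sqrt(326) + 325)^(1/3) + (18*sqrt(326) + 325)^(-1/3))/36) + C3*exp(x*(-2 + (18*sqrt(326) + 325)^(-1/3) + (18*sqrt(326) + 325)^(1/3))/36)*cos(sqrt(3)*x*(-(18*sqrt(326) + 325)^(1/3) + (18*sqrt(326) + 325)^(-1/3))/36) + C4*exp(-x*((18*sqrt(326) + 325)^(-1/3) + 1 + (18*sqrt(326) + 325)^(1/3))/18) + x^3 - 3*x^2/10 - 9*x


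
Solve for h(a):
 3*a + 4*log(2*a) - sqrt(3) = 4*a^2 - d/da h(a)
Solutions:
 h(a) = C1 + 4*a^3/3 - 3*a^2/2 - 4*a*log(a) - a*log(16) + sqrt(3)*a + 4*a


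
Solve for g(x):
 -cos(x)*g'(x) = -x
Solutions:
 g(x) = C1 + Integral(x/cos(x), x)


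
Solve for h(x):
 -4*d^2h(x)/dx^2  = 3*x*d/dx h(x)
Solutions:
 h(x) = C1 + C2*erf(sqrt(6)*x/4)


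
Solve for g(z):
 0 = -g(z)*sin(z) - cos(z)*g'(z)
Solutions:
 g(z) = C1*cos(z)


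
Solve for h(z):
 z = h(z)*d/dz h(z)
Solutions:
 h(z) = -sqrt(C1 + z^2)
 h(z) = sqrt(C1 + z^2)


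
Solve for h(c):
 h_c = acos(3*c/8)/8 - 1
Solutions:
 h(c) = C1 + c*acos(3*c/8)/8 - c - sqrt(64 - 9*c^2)/24


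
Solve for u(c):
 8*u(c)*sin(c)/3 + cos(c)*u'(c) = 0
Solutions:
 u(c) = C1*cos(c)^(8/3)


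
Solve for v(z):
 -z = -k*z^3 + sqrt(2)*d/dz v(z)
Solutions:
 v(z) = C1 + sqrt(2)*k*z^4/8 - sqrt(2)*z^2/4


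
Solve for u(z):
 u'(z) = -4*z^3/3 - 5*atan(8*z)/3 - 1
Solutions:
 u(z) = C1 - z^4/3 - 5*z*atan(8*z)/3 - z + 5*log(64*z^2 + 1)/48


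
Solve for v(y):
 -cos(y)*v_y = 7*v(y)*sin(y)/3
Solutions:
 v(y) = C1*cos(y)^(7/3)


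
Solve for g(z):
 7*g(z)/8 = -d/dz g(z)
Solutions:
 g(z) = C1*exp(-7*z/8)


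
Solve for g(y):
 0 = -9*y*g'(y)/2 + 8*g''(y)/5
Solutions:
 g(y) = C1 + C2*erfi(3*sqrt(10)*y/8)


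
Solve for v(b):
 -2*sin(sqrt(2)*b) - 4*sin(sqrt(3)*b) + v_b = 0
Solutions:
 v(b) = C1 - sqrt(2)*cos(sqrt(2)*b) - 4*sqrt(3)*cos(sqrt(3)*b)/3


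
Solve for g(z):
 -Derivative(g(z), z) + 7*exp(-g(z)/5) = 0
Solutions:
 g(z) = 5*log(C1 + 7*z/5)


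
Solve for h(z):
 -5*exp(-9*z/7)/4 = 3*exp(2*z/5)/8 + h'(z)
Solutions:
 h(z) = C1 - 15*exp(2*z/5)/16 + 35*exp(-9*z/7)/36


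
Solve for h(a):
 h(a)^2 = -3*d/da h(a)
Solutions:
 h(a) = 3/(C1 + a)


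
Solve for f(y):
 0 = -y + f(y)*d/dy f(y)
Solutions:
 f(y) = -sqrt(C1 + y^2)
 f(y) = sqrt(C1 + y^2)


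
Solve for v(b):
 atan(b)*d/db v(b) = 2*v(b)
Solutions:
 v(b) = C1*exp(2*Integral(1/atan(b), b))


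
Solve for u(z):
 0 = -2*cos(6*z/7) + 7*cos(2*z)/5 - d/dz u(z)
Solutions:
 u(z) = C1 - 7*sin(6*z/7)/3 + 7*sin(2*z)/10


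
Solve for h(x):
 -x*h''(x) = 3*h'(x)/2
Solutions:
 h(x) = C1 + C2/sqrt(x)


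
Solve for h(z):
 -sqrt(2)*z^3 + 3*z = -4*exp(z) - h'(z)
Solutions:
 h(z) = C1 + sqrt(2)*z^4/4 - 3*z^2/2 - 4*exp(z)


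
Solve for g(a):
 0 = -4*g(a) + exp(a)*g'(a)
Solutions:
 g(a) = C1*exp(-4*exp(-a))


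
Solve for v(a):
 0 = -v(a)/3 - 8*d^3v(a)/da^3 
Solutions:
 v(a) = C3*exp(-3^(2/3)*a/6) + (C1*sin(3^(1/6)*a/4) + C2*cos(3^(1/6)*a/4))*exp(3^(2/3)*a/12)


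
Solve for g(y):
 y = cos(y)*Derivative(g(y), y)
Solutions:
 g(y) = C1 + Integral(y/cos(y), y)


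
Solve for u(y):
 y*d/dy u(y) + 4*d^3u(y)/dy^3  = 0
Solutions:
 u(y) = C1 + Integral(C2*airyai(-2^(1/3)*y/2) + C3*airybi(-2^(1/3)*y/2), y)


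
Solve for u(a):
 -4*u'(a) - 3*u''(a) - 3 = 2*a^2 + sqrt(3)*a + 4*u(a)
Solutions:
 u(a) = -a^2/2 - sqrt(3)*a/4 + a + (C1*sin(2*sqrt(2)*a/3) + C2*cos(2*sqrt(2)*a/3))*exp(-2*a/3) - 1 + sqrt(3)/4


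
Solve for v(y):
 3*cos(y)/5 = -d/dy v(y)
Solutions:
 v(y) = C1 - 3*sin(y)/5


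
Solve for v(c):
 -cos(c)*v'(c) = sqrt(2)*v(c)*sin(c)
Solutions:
 v(c) = C1*cos(c)^(sqrt(2))


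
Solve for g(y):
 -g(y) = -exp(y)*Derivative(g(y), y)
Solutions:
 g(y) = C1*exp(-exp(-y))


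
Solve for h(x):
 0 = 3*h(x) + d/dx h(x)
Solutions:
 h(x) = C1*exp(-3*x)


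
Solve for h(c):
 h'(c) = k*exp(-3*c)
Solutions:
 h(c) = C1 - k*exp(-3*c)/3


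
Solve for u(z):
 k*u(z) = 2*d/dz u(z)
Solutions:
 u(z) = C1*exp(k*z/2)


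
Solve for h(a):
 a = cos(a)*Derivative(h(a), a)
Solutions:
 h(a) = C1 + Integral(a/cos(a), a)


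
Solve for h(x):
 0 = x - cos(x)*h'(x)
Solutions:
 h(x) = C1 + Integral(x/cos(x), x)


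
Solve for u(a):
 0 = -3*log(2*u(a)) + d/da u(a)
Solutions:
 -Integral(1/(log(_y) + log(2)), (_y, u(a)))/3 = C1 - a


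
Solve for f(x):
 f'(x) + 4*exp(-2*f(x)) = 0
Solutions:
 f(x) = log(-sqrt(C1 - 8*x))
 f(x) = log(C1 - 8*x)/2


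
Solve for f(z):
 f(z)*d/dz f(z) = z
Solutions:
 f(z) = -sqrt(C1 + z^2)
 f(z) = sqrt(C1 + z^2)


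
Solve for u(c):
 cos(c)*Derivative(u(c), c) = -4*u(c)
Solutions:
 u(c) = C1*(sin(c)^2 - 2*sin(c) + 1)/(sin(c)^2 + 2*sin(c) + 1)
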